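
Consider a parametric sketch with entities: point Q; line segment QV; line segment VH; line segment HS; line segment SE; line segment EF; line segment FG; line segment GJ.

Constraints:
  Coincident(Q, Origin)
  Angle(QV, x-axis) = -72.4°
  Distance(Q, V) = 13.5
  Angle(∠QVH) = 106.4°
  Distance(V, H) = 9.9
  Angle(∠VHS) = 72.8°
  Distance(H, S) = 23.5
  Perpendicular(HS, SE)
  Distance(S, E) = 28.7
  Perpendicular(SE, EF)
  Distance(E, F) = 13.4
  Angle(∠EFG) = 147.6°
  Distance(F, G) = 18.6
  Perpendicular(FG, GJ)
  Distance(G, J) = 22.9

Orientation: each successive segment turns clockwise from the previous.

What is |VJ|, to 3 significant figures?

10.7

Q is at the origin; QV runs at -72.4° with length 13.5, so V = (4.08, -12.9). ∠QVH = 106.4° gives VH at -146° from the x-axis; with |VH| = 9.9, H = (-4.13, -18.4). ∠VHS = 72.8° gives HS at 107° from the x-axis; with |HS| = 23.5, S = (-10.9, 4.09). The perpendicularity gives SE at right angles to HS, so SE runs at 16.8°; with |SE| = 28.7, E = (16.6, 12.4). SE is perpendicular to EF, so EF runs at -73.2°; with |EF| = 13.4, F = (20.4, -0.440). ∠EFG = 147.6° gives FG at -106° from the x-axis; with |FG| = 18.6, G = (15.4, -18.4). FG is perpendicular to GJ, so GJ runs at 164°; with |GJ| = 22.9, J = (-6.63, -12.2). Then |VJ| = |J − V| = 10.7.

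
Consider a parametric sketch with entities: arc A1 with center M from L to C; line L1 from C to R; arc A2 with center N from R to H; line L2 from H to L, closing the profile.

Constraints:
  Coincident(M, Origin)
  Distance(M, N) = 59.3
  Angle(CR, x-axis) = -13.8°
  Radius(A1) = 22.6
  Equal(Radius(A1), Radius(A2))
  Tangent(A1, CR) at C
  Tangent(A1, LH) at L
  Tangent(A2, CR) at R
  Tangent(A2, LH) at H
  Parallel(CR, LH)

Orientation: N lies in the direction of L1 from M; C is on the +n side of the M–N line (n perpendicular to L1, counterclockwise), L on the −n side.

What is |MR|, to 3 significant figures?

63.5

Tangency of A1 to both parallel lines with radius 22.6 puts C and L at M ± 22.6·n: C = (5.39, 21.9), L = (-5.39, -21.9). Equal radii place R and H the same way about N: R = N + 22.6·n = (63.0, 7.80), H = N − 22.6·n = (52.2, -36.1). Then |MR| = |R − M| = 63.5.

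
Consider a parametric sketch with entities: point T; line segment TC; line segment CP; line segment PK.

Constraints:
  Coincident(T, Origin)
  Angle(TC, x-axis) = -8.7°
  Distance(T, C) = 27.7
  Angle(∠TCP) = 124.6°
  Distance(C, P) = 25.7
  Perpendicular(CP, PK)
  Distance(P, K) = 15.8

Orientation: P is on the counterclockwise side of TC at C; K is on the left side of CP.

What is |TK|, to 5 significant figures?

42.017

T is at the origin; TC runs at -8.7° with length 27.7, so C = 27.7·(cos -8.7°, sin -8.7°) = (27.381, -4.1899). ∠TCP = 124.6°, so CP runs at -8.7° + (180° − 124.6°) = 46.700° from the x-axis; with |CP| = 25.7, P = C + 25.7·(cos 46.700°, sin 46.700°) = (45.007, 14.514). The perpendicularity gives PK at right angles to CP; with |PK| = 15.8 on the left of CP, K = P + 15.8·(-0.72777, 0.68582) = (33.508, 25.350). Then |TK| = |K − T| = 42.017.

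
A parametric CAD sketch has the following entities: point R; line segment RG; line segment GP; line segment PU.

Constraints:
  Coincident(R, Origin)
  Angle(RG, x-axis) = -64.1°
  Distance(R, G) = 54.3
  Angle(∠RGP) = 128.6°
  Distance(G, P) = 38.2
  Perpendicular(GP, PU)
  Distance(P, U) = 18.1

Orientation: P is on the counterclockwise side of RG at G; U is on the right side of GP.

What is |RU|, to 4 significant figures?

94.13

R is at the origin; RG runs at -64.1° with length 54.3, so G = 54.3·(cos -64.1°, sin -64.1°) = (23.72, -48.85). ∠RGP = 128.6°, so GP runs at -64.1° + (180° − 128.6°) = -12.70° from the x-axis; with |GP| = 38.2, P = G + 38.2·(cos -12.70°, sin -12.70°) = (60.98, -57.24). GP is perpendicular to PU; with |PU| = 18.1 on the right of GP, U = P + 18.1·(-0.2198, -0.9755) = (57.00, -74.90). Then |RU| = |U − R| = 94.13.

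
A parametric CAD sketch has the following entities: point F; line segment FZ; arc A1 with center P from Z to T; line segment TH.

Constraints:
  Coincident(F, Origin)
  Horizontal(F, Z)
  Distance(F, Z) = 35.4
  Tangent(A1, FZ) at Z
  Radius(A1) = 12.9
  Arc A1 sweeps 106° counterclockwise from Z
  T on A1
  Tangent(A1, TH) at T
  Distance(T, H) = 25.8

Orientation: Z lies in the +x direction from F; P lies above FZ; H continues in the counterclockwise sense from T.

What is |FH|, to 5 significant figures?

57.945

On A1, Z sits at bearing -90° from P; a 106° counterclockwise sweep puts T at bearing 16°, so T = P + 12.9·(cos 16°, sin 16°) = (47.800, 16.456). The tangent condition forces PT to be normal to TH, so TH runs along (−sin 16°, cos 16°); with |TH| = 25.8, H = (40.689, 41.256). Then |FH| = |H − F| = 57.945.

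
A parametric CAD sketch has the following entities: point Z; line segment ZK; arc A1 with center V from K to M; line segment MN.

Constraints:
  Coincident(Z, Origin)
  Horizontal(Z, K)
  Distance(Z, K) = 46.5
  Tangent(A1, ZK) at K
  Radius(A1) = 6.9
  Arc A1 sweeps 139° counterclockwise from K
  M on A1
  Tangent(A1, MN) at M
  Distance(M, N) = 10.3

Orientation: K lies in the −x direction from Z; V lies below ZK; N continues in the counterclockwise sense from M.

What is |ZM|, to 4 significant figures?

52.44

A1 meets ZK tangentially, so VK is at right angles to ZK, so V = K + (0, -6.9) = (-46.50, -6.900). On A1, K sits at bearing 90° from V; a 139° counterclockwise sweep puts M at bearing 229°, so M = V + 6.9·(cos 229°, sin 229°) = (-51.03, -12.11). Then |ZM| = |M − Z| = 52.44.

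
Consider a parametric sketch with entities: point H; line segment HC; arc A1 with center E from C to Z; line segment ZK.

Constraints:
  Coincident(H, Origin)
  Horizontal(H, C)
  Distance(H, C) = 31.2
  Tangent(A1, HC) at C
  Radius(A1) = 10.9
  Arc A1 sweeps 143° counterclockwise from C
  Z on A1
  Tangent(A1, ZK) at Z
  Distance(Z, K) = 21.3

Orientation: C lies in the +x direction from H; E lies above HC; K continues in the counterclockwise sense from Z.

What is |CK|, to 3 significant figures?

34.1

H is at the origin; HC is horizontal with |HC| = 31.2 and C on the +x side, so C = (31.2, 0.00). The tangent condition forces EC to be normal to HC, so E = C + (0, 10.9) = (31.2, 10.9). On A1, C sits at bearing -90° from E; a 143° counterclockwise sweep puts Z at bearing 53°, so Z = E + 10.9·(cos 53°, sin 53°) = (37.8, 19.6). Tangency of A1 to ZK means the radius EZ is perpendicular to ZK, so ZK runs along (−sin 53°, cos 53°); with |ZK| = 21.3, K = (20.7, 32.4). Then |CK| = |K − C| = 34.1.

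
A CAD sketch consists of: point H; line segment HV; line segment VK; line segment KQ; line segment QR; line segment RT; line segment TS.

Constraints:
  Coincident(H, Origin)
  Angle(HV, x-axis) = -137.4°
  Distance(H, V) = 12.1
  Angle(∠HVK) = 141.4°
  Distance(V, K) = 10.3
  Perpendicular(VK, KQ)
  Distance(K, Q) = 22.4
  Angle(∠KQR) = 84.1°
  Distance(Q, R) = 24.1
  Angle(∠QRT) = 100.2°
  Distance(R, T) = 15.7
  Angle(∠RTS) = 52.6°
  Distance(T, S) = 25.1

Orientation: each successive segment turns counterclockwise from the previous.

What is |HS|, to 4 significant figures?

18.79

H is at the origin; HV runs at -137.4° with length 12.1, so V = (-8.907, -8.190). ∠HVK = 141.4° gives VK at -98.80° from the x-axis; with |VK| = 10.3, K = (-10.48, -18.37). VK ⟂ KQ, so KQ runs at -8.800°; with |KQ| = 22.4, Q = (11.65, -21.80). ∠KQR = 84.1° gives QR at 87.10° from the x-axis; with |QR| = 24.1, R = (12.87, 2.273). ∠QRT = 100.2° gives RT at 166.9° from the x-axis; with |RT| = 15.7, T = (-2.418, 5.832). ∠RTS = 52.6° gives TS at -65.70° from the x-axis; with |TS| = 25.1, S = (7.911, -17.04). Then |HS| = |S − H| = 18.79.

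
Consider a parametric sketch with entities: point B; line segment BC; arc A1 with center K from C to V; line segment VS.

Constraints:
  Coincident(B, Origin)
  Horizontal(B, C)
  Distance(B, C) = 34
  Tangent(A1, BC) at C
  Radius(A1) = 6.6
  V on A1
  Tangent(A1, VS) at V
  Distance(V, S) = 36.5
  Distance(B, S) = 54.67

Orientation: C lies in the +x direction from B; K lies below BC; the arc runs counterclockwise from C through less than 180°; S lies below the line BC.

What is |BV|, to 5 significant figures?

28.499

B is at the origin; B and C share the same y with |BC| = 34.0 and C on the +x side, so C = (34.000, 0.0000). Tangency of A1 to BC means the radius KC is perpendicular to BC, so K = C + (0, -6.6) = (34.000, -6.6000). Since KV ⟂ VS (tangency), |KS| = √(6.6² + 36.5²) = 37.092 regardless of where V sits on A1. So S lies on both circle(B, 54.67) and circle(K, 37.092); the below-BC intersection is S = (32.883, -43.675). V is the foot of the tangent from S: V = (27.473, -7.5783).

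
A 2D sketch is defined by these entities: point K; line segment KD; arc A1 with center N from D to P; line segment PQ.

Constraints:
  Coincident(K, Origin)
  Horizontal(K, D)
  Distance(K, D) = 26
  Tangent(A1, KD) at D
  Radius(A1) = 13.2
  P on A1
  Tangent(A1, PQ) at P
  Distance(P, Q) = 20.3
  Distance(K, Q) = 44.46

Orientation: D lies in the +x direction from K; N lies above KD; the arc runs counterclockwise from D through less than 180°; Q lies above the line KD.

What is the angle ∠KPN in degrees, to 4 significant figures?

7.264°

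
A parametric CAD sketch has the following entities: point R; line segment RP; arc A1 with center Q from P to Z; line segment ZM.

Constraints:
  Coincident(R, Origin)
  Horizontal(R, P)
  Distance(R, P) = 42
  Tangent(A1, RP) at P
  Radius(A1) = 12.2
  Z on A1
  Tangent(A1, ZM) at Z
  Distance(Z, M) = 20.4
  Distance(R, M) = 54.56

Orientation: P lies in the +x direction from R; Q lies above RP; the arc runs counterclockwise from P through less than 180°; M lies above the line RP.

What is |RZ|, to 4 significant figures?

55.52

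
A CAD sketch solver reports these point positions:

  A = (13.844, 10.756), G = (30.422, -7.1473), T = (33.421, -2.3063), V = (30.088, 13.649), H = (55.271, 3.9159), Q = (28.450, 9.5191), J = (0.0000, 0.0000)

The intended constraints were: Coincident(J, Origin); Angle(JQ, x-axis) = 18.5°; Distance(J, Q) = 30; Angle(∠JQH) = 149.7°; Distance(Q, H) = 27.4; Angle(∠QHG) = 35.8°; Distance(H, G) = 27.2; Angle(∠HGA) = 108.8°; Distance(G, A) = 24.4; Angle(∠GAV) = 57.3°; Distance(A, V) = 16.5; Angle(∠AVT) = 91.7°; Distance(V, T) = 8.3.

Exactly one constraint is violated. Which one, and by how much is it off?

Distance(V, T) = 8.3 — off by 8.00.

J = (0.00, 0.00) ✓; JQ at 18.50° ✓; |JQ| = 30.00 ✓; ∠JQH = 149.7° ✓; |QH| = 27.40 ✓; ∠QHG = 35.80° ✓; |HG| = 27.20 ✓; ∠HGA = 108.8° ✓; |GA| = 24.40 ✓; ∠GAV = 57.30° ✓; |AV| = 16.50 ✓; ∠AVT = 91.70° ✓; |VT| = 16.30 ✗.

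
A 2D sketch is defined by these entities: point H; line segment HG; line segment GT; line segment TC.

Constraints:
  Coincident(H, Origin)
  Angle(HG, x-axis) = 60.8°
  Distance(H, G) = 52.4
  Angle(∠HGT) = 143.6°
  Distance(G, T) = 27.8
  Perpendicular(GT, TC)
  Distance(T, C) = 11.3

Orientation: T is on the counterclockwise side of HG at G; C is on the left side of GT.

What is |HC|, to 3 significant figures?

72.7

∠HGT = 143.6°, so GT runs at 60.8° + (180° − 143.6°) = 97.2° from the x-axis; with |GT| = 27.8, T = G + 27.8·(cos 97.2°, sin 97.2°) = (22.1, 73.3). GT ⟂ TC; with |TC| = 11.3 on the left of GT, C = T + 11.3·(-0.992, -0.125) = (10.9, 71.9). Then |HC| = |C − H| = 72.7.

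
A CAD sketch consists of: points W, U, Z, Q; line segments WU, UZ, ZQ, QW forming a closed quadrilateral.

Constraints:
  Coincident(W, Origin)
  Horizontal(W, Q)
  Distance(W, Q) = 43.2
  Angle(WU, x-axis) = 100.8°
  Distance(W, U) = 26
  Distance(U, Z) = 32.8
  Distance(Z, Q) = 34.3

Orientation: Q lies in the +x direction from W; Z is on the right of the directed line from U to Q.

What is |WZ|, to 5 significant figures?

10.030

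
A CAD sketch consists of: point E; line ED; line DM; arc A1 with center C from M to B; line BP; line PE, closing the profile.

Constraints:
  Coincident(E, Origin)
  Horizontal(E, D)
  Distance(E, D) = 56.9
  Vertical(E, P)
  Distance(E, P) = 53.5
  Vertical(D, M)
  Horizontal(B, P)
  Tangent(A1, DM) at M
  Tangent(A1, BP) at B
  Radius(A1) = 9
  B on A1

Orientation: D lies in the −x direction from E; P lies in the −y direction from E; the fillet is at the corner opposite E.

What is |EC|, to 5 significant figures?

65.381

E is at the origin; E and D share the same y with |ED| = 56.9 and D on the −x side, so D = (-56.900, 0.0000). EP is vertical with |EP| = 53.5 and P on the −y side, so P = (0.0000, -53.500). The virtual corner opposite E is at (-56.900, -53.500). A1 meets DM tangentially, so CM is at right angles to DM and the tangent condition forces CB to be normal to BP, with radius 9.0, so the center C sits 9.0 in from both sides at C = (-47.900, -44.500). Then |EC| = |C − E| = 65.381.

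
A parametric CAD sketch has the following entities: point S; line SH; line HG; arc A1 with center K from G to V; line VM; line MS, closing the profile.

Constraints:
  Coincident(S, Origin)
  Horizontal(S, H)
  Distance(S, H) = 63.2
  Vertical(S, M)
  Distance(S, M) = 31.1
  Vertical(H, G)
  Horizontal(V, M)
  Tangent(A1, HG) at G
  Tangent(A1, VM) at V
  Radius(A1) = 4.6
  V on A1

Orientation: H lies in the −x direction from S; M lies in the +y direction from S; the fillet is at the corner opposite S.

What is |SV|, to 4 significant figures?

66.34

The virtual corner opposite S is at (-63.20, 31.10). The tangent condition forces KG to be normal to HG and tangency of A1 to VM means the radius KV is perpendicular to VM, with radius 4.6, so the center K sits 4.6 in from both sides at K = (-58.60, 26.50). That places the tangent points at G = (-63.20, 26.50) on HG and V = (-58.60, 31.10) on VM. Then |SV| = |V − S| = 66.34.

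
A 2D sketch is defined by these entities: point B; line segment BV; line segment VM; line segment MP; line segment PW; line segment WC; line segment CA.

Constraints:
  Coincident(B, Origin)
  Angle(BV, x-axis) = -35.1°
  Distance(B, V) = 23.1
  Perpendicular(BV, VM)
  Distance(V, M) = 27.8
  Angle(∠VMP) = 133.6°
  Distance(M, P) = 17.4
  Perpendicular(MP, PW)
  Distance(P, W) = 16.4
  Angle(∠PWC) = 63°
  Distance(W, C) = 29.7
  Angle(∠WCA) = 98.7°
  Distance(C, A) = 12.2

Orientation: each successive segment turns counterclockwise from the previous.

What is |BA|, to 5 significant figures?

44.816

∠PWC = 63.0° gives WC at -51.700° from the x-axis; with |WC| = 29.7, C = (33.800, 0.0032609). ∠WCA = 98.7° gives CA at 29.600° from the x-axis; with |CA| = 12.2, A = (44.408, 6.0294). Then |BA| = |A − B| = 44.816.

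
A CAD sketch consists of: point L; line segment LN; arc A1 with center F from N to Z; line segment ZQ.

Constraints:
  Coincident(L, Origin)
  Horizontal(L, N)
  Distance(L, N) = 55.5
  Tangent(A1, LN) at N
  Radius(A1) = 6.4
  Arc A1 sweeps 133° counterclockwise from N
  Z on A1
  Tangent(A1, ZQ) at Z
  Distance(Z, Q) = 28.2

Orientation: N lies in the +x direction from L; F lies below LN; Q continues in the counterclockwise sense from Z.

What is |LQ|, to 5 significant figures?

76.763

L is at the origin; LN is horizontal with |LN| = 55.5 and N on the +x side, so N = (55.500, 0.0000). The tangent condition forces FN to be normal to LN, so F = N + (0, -6.4) = (55.500, -6.4000). On A1, N sits at bearing 90° from F; a 133° counterclockwise sweep puts Z at bearing 223°, so Z = F + 6.4·(cos 223°, sin 223°) = (50.819, -10.765). A1 meets ZQ tangentially, so FZ is at right angles to ZQ, so ZQ runs along (−sin 223°, cos 223°); with |ZQ| = 28.2, Q = (70.052, -31.389). Then |LQ| = |Q − L| = 76.763.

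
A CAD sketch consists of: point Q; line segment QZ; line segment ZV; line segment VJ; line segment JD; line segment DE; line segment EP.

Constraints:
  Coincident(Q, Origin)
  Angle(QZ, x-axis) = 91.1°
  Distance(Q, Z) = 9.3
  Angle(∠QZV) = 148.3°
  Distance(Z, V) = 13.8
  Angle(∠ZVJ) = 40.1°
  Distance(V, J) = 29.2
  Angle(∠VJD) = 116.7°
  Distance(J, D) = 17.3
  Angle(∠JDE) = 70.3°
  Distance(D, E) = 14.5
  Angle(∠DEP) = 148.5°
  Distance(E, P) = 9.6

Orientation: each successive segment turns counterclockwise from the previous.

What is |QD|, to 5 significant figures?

17.987

Q is at the origin; QZ runs at 91.1° with length 9.3, so Z = (-0.17854, 9.2983). ∠QZV = 148.3° gives ZV at 122.80° from the x-axis; with |ZV| = 13.8, V = (-7.6541, 20.898). ∠ZVJ = 40.1° gives VJ at -97.300° from the x-axis; with |VJ| = 29.2, J = (-11.364, -8.0652). ∠VJD = 116.7° gives JD at -34.000° from the x-axis; with |JD| = 17.3, D = (2.9780, -17.739). Then |QD| = |D − Q| = 17.987.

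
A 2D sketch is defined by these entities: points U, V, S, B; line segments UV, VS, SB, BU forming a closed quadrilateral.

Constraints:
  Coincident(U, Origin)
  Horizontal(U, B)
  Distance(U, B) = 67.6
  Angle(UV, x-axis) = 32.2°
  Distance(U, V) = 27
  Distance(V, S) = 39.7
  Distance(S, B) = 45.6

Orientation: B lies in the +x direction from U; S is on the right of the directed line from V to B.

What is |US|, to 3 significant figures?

38.4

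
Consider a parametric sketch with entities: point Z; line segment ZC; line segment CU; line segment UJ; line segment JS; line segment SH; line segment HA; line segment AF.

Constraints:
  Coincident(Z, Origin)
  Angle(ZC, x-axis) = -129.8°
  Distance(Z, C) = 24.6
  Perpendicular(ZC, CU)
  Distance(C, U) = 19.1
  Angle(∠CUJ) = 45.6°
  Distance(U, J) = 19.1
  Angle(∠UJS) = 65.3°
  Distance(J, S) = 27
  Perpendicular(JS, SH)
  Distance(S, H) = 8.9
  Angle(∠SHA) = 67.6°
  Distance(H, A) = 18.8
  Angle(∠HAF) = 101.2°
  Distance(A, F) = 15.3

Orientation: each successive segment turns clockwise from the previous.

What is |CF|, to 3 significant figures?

13.0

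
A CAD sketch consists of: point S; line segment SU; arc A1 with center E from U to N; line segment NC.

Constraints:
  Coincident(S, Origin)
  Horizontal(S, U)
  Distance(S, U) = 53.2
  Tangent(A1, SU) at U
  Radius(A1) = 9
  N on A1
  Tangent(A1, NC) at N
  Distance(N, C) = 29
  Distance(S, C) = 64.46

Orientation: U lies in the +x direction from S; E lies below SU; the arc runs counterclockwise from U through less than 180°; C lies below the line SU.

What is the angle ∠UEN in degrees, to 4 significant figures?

103.3°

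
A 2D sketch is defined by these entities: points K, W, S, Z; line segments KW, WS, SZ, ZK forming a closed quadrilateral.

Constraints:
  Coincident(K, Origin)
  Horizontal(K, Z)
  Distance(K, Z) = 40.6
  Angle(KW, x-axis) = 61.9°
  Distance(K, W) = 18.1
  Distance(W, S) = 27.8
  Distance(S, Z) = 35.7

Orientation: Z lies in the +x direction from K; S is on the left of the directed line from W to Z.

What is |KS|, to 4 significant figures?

45.13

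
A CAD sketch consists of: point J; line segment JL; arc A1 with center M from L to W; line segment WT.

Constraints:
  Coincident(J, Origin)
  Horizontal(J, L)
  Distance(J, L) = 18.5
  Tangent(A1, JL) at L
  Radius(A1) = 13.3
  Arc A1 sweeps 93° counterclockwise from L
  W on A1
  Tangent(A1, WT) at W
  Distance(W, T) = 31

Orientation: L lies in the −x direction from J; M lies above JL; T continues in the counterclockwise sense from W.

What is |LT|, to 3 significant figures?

46.4

J is at the origin; JL is horizontal with |JL| = 18.5 and L on the −x side, so L = (-18.5, 0.00). A1 meets JL tangentially, so ML is at right angles to JL, so M = L + (0, 13.3) = (-18.5, 13.3). On A1, L sits at bearing -90° from M; a 93° counterclockwise sweep puts W at bearing 3°, so W = M + 13.3·(cos 3°, sin 3°) = (-5.22, 14.0). A1 meets WT tangentially, so MW is at right angles to WT, so WT runs along (−sin 3°, cos 3°); with |WT| = 31.0, T = (-6.84, 45.0). Then |LT| = |T − L| = 46.4.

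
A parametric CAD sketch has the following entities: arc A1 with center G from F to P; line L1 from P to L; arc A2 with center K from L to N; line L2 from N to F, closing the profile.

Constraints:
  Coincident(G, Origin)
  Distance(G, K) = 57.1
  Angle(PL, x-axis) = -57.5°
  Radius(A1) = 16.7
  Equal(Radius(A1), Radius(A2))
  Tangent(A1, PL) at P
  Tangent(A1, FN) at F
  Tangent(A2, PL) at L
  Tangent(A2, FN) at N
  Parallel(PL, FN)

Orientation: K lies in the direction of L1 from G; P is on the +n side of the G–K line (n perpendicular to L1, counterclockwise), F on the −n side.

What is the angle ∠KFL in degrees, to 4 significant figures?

14.02°

The slot axis is L1's direction at -57.5°, so u = (cos -57.5°, sin -57.5°) = (0.5373, -0.8434) and n = (−sin -57.5°, cos -57.5°) = (0.8434, 0.5373). G is at the origin and K lies 57.1 along u from G, so K = 57.1·u = (30.68, -48.16). Tangency of A1 to both parallel lines with radius 16.7 puts P and F at G ± 16.7·n: P = (14.08, 8.973), F = (-14.08, -8.973). Equal radii place L and N the same way about K: L = K + 16.7·n = (44.76, -39.18), N = K − 16.7·n = (16.60, -57.13). Then cos ∠KFL = FK·FL / (|FK||FL|), giving 14.02°.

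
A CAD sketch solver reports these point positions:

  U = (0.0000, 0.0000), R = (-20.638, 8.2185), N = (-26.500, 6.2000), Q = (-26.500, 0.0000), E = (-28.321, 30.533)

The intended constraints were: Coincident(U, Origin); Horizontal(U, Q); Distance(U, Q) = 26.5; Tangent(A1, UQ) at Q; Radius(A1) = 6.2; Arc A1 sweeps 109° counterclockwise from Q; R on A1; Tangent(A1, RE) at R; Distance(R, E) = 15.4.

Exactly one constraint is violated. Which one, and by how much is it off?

Distance(R, E) = 15.4 — off by 8.20.

U = (0.00, 0.00) ✓; U.y = 0.00, Q.y = 0.00 ✓; |UQ| = 26.50 ✓; ∠(NQ, QU) = 90.00° ✓; |NQ| = 6.200 ✓; bearing(N→R) − bearing(N→Q) = 109.0° ✓; |NR| = 6.200 ✓; ∠(NR, RE) = 90.00° ✓; |RE| = 23.60 ✗.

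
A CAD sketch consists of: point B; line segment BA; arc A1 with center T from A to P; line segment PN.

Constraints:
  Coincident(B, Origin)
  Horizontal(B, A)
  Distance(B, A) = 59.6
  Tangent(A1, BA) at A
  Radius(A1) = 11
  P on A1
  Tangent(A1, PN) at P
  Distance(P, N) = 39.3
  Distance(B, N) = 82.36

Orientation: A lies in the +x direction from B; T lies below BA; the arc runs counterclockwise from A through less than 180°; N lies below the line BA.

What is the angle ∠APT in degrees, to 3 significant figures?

33.9°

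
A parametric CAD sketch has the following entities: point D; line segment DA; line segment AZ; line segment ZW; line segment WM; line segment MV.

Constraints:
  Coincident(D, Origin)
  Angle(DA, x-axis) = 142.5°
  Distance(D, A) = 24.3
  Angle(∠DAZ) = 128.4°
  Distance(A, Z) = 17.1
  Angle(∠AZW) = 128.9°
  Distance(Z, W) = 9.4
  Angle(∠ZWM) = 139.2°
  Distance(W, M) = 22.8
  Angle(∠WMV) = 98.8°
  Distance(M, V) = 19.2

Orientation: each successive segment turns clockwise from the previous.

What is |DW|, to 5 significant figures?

39.861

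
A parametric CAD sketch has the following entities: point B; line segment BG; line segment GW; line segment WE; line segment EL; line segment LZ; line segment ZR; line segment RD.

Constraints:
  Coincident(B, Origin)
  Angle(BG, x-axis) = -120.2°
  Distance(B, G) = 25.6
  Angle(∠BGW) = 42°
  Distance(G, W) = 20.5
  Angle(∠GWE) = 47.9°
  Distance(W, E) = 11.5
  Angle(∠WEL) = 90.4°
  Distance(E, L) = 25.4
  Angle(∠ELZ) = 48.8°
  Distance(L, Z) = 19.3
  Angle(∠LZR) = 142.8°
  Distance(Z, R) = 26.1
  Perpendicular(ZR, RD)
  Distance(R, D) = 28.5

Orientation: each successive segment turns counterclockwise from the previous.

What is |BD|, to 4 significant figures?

10.12

B is at the origin; BG runs at -120.2° with length 25.6, so G = (-12.88, -22.13). ∠BGW = 42.0° gives GW at 17.80° from the x-axis; with |GW| = 20.5, W = (6.641, -15.86). ∠GWE = 47.9° gives WE at 149.9° from the x-axis; with |WE| = 11.5, E = (-3.308, -10.09). ∠WEL = 90.4° gives EL at -120.5° from the x-axis; with |EL| = 25.4, L = (-16.20, -31.98). ∠ELZ = 48.8° gives LZ at 10.70° from the x-axis; with |LZ| = 19.3, Z = (2.765, -28.39). ∠LZR = 142.8° gives ZR at 47.90° from the x-axis; with |ZR| = 26.1, R = (20.26, -9.028). ZR ⟂ RD, so RD runs at 137.9°; with |RD| = 28.5, D = (-0.8831, 10.08). Then |BD| = |D − B| = 10.12.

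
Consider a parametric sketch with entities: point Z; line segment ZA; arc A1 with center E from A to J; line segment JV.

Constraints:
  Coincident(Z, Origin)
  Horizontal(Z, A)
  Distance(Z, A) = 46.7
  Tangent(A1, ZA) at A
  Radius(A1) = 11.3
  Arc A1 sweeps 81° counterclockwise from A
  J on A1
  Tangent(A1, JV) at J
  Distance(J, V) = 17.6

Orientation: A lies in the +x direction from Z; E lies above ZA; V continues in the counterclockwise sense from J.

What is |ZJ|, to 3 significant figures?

58.6

Z is at the origin; ZA is horizontal with |ZA| = 46.7 and A on the +x side, so A = (46.7, 0.00). Since A1 is tangent to ZA there, EA ⟂ ZA, so E = A + (0, 11.3) = (46.7, 11.3). On A1, A sits at bearing -90° from E; an 81° counterclockwise sweep puts J at bearing -9°, so J = E + 11.3·(cos -9°, sin -9°) = (57.9, 9.53). Then |ZJ| = |J − Z| = 58.6.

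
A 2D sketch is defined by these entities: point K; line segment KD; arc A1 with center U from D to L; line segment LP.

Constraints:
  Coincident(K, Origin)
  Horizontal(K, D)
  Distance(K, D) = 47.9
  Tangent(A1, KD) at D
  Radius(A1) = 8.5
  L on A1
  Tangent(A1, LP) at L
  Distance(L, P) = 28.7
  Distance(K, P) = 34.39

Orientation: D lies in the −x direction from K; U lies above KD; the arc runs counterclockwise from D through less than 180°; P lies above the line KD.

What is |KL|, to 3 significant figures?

41.4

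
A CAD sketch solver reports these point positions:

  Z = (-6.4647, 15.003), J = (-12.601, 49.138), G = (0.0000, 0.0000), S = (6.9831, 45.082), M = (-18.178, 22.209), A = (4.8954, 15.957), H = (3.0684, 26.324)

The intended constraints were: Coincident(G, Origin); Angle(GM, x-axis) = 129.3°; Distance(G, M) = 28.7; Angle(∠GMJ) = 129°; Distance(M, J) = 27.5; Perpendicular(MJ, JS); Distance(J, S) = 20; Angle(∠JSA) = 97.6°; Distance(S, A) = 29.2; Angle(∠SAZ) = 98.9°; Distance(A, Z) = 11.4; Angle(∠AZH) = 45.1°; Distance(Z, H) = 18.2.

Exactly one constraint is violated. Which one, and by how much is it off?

Distance(Z, H) = 18.2 — off by 3.40.

G = (0.00, 0.00) ✓; GM at 129.3° ✓; |GM| = 28.70 ✓; ∠GMJ = 129.0° ✓; |MJ| = 27.50 ✓; ∠(MJ, JS) = 90.00° ✓; |JS| = 20.00 ✓; ∠JSA = 97.60° ✓; |SA| = 29.20 ✓; ∠SAZ = 98.90° ✓; |AZ| = 11.40 ✓; ∠AZH = 45.10° ✓; |ZH| = 14.80 ✗.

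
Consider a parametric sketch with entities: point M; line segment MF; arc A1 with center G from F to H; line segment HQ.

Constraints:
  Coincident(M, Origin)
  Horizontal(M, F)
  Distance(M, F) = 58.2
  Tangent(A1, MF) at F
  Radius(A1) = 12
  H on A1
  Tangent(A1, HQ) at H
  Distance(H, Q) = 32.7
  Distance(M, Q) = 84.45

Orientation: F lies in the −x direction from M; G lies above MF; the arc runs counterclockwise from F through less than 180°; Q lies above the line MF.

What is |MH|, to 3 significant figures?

53.5

Checks: M.y = 0.00, F.y = 0.00 ✓; |GH| = 12.00 ✓; ∠(GH, HQ) = 90.00° ✓; |HQ| = 32.70 ✓; |MQ| = 84.45 ✓.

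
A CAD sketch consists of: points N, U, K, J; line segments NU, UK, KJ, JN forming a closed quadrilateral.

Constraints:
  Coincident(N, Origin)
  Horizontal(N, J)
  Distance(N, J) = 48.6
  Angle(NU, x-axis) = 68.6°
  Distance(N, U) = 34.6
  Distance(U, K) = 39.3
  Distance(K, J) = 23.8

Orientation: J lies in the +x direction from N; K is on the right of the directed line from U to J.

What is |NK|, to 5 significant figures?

25.810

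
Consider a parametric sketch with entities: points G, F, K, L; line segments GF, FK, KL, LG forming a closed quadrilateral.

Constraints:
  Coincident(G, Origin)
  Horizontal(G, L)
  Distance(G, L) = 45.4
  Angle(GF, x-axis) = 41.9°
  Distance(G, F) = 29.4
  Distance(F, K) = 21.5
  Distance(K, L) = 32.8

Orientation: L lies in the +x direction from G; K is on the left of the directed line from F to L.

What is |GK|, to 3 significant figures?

50.8

Checks: |FK| = 21.50 ✓; |KL| = 32.80 ✓.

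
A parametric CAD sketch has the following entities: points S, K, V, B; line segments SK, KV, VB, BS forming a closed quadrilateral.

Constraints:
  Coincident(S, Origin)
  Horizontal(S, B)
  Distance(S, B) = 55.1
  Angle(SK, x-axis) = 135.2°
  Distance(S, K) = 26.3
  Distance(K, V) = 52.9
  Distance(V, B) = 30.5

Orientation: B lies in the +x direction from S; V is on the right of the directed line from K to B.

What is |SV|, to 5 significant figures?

27.848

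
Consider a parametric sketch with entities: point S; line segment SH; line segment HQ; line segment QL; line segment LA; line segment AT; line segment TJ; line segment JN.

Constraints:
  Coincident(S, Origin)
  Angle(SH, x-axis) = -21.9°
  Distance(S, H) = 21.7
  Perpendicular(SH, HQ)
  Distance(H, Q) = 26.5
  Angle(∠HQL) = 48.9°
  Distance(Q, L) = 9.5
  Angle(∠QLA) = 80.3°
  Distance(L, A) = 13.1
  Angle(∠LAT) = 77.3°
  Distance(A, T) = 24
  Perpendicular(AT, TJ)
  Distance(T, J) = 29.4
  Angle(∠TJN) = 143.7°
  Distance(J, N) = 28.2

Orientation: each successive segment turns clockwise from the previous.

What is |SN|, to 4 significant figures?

45.77

The perpendicularity gives TJ at right angles to AT, so TJ runs at -175.4°; with |TJ| = 29.4, J = (-8.936, -46.60). ∠TJN = 143.7° gives JN at 148.3° from the x-axis; with |JN| = 28.2, N = (-32.93, -31.78). Then |SN| = |N − S| = 45.77.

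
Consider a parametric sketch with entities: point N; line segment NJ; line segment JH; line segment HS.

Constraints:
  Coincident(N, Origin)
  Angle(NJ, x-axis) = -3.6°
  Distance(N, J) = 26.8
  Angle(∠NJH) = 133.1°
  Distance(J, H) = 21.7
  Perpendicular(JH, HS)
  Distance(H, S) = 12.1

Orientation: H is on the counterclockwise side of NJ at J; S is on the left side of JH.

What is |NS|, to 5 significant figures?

40.703

∠NJH = 133.1°, so JH runs at -3.6° + (180° − 133.1°) = 43.300° from the x-axis; with |JH| = 21.7, H = J + 21.7·(cos 43.300°, sin 43.300°) = (42.540, 13.199). JH is perpendicular to HS; with |HS| = 12.1 on the left of JH, S = H + 12.1·(-0.68582, 0.72777) = (34.241, 22.006). Then |NS| = |S − N| = 40.703.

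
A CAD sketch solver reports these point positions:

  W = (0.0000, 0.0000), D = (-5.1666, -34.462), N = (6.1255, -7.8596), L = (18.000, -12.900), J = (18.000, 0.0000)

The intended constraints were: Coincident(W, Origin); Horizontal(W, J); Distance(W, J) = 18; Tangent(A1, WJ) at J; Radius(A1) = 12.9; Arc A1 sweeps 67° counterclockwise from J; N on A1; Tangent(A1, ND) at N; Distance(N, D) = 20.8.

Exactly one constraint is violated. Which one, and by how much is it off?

Distance(N, D) = 20.8 — off by 8.10.

W = (0.00, 0.00) ✓; W.y = 0.00, J.y = 0.00 ✓; |WJ| = 18.00 ✓; ∠(LJ, JW) = 90.00° ✓; |LJ| = 12.90 ✓; bearing(L→N) − bearing(L→J) = 67.00° ✓; |LN| = 12.90 ✓; ∠(LN, ND) = 90.00° ✓; |ND| = 28.90 ✗.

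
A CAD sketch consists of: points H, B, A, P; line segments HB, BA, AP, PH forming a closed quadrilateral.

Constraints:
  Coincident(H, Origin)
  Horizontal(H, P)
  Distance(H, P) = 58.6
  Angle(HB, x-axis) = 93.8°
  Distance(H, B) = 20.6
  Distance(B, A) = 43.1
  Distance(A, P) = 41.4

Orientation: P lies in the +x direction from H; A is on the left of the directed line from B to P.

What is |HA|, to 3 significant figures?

53.1

H is at the origin; HP is horizontal with |HP| = 58.6 and P in +x, so P = (58.6, 0). HB runs at 93.8° with |HB| = 20.6, so B = (-1.37, 20.6). A is determined by |BA| = 43.1 and |AP| = 41.4 together: it lies at the intersection of circle(B, 43.1) and circle(P, 41.4). With |BP| = 63.4, the foot of the radical line on BP is 32.8 from B and the perpendicular offset is √(43.1² − 32.8²) = 27.9. Taking the left-of-BP solution: A = (38.7, 36.3).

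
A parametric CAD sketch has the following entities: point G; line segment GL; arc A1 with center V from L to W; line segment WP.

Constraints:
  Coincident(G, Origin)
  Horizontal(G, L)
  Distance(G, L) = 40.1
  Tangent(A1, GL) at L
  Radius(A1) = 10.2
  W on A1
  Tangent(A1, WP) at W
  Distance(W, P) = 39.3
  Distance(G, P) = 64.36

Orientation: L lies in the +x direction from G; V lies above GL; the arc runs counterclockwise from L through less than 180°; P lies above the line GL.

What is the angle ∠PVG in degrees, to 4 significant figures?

103.5°

G is at the origin; G and L share the same y with |GL| = 40.1 and L on the +x side, so L = (40.10, 0.000). Tangency of A1 to GL means the radius VL is perpendicular to GL, so V = L + (0, 10.2) = (40.10, 10.20). Since VW ⟂ WP (tangency), |VP| = √(10.2² + 39.3²) = 40.60 regardless of where W sits on A1. So P lies on both circle(G, 64.36) and circle(V, 40.60); the above-GL intersection is P = (39.52, 50.80). W is the foot of the tangent from P: W = (49.94, 12.90).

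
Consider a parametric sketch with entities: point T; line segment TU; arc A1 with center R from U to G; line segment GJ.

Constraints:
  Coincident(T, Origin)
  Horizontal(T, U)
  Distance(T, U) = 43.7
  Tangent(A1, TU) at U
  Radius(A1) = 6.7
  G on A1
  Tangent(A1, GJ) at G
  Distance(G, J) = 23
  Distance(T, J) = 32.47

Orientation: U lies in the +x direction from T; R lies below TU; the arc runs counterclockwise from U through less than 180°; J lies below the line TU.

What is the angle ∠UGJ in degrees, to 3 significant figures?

153°

T is at the origin; T and U share the same y with |TU| = 43.7 and U on the +x side, so U = (43.7, 0.00). A1 meets TU tangentially, so RU is at right angles to TU, so R = U + (0, -6.7) = (43.7, -6.70). Since RG ⟂ GJ (tangency), |RJ| = √(6.7² + 23.0²) = 24.0 regardless of where G sits on A1. So J lies on both circle(T, 32.47) and circle(R, 24.0); the below-TU intersection is J = (24.6, -21.2). G is the foot of the tangent from J: G = (38.3, -2.71).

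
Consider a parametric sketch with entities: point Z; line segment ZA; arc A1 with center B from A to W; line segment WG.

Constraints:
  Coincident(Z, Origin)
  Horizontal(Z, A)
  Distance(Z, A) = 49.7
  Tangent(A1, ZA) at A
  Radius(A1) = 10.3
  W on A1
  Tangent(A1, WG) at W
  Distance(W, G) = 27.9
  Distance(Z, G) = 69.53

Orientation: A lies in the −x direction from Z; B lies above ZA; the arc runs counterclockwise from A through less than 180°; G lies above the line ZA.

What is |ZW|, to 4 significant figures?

44.43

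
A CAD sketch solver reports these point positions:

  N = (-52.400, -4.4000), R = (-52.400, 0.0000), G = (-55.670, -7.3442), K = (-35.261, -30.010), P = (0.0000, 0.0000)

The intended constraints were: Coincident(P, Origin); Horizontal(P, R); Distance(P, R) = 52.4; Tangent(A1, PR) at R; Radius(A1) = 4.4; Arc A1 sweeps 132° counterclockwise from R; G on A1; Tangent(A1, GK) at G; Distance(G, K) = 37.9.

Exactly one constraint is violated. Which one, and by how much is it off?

Distance(G, K) = 37.9 — off by 7.40.

P = (0.00, 0.00) ✓; P.y = 0.00, R.y = 0.00 ✓; |PR| = 52.40 ✓; ∠(NR, RP) = 90.00° ✓; |NR| = 4.400 ✓; bearing(N→G) − bearing(N→R) = 132.0° ✓; |NG| = 4.400 ✓; ∠(NG, GK) = 90.00° ✓; |GK| = 30.50 ✗.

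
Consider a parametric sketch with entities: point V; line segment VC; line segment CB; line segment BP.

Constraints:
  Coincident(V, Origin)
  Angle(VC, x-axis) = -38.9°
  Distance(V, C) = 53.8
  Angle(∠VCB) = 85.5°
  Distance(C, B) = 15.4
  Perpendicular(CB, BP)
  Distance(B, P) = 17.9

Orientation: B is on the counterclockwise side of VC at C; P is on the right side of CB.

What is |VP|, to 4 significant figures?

72.40

V is at the origin; VC runs at -38.9° with length 53.8, so C = 53.8·(cos -38.9°, sin -38.9°) = (41.87, -33.78). ∠VCB = 85.5°, so CB runs at -38.9° + (180° − 85.5°) = 55.60° from the x-axis; with |CB| = 15.4, B = C + 15.4·(cos 55.60°, sin 55.60°) = (50.57, -21.08). The perpendicularity gives BP at right angles to CB; with |BP| = 17.9 on the right of CB, P = B + 17.9·(0.8251, -0.5650) = (65.34, -31.19). Then |VP| = |P − V| = 72.40.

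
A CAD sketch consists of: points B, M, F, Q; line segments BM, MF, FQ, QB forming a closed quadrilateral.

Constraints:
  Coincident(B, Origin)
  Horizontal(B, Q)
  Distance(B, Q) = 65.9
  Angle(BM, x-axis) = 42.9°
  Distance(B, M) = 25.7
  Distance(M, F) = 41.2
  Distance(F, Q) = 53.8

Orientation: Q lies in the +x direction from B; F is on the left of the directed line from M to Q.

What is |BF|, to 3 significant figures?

66.7

Checks: |MF| = 41.20 ✓; |FQ| = 53.80 ✓.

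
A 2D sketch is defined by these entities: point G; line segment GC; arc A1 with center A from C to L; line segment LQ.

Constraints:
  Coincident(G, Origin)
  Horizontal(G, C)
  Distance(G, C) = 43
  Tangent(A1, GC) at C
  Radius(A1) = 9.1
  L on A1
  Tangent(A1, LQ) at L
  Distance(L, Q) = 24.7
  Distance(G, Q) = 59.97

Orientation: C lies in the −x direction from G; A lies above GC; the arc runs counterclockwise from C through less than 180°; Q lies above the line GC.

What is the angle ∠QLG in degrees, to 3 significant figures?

145°

G is at the origin; G and C share the same y with |GC| = 43.0 and C on the −x side, so C = (-43.0, 0.00). Since A1 is tangent to GC there, AC ⟂ GC, so A = C + (0, 9.1) = (-43.0, 9.10). Since AL ⟂ LQ (tangency), |AQ| = √(9.1² + 24.7²) = 26.3 regardless of where L sits on A1. So Q lies on both circle(G, 59.97) and circle(A, 26.3); the above-GC intersection is Q = (-48.9, 34.8). L is the foot of the tangent from Q: L = (-35.4, 14.1).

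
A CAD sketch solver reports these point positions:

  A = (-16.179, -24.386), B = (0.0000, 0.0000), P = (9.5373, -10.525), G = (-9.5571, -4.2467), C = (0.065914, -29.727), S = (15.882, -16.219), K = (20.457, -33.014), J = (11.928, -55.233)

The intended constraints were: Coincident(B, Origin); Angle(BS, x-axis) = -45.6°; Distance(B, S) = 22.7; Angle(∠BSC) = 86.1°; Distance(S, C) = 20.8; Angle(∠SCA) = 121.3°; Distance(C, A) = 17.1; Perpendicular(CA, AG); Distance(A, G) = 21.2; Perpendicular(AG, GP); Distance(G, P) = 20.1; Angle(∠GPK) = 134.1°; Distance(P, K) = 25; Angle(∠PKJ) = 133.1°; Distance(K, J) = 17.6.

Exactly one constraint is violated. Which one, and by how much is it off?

Distance(K, J) = 17.6 — off by 6.20.

B = (0.00, 0.00) ✓; BS at -45.60° ✓; |BS| = 22.70 ✓; ∠BSC = 86.10° ✓; |SC| = 20.80 ✓; ∠SCA = 121.3° ✓; |CA| = 17.10 ✓; ∠(CA, AG) = 90.00° ✓; |AG| = 21.20 ✓; ∠(AG, GP) = 90.00° ✓; |GP| = 20.10 ✓; ∠GPK = 134.1° ✓; |PK| = 25.00 ✓; ∠PKJ = 133.1° ✓; |KJ| = 23.80 ✗.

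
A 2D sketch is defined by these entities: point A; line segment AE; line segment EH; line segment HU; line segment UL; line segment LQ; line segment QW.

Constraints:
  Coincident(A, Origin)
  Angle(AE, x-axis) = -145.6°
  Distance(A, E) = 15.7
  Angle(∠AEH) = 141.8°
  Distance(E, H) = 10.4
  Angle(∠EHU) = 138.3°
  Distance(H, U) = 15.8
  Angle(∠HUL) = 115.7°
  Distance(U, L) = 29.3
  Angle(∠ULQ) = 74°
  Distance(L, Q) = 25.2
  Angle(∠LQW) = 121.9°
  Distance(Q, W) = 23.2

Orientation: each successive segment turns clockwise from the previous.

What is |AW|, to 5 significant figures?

9.1579

A is at the origin; AE runs at -145.6° with length 15.7, so E = (-12.954, -8.8700). ∠AEH = 141.8° gives EH at 176.20° from the x-axis; with |EH| = 10.4, H = (-23.331, -8.1807). ∠EHU = 138.3° gives HU at 134.50° from the x-axis; with |HU| = 15.8, U = (-34.406, 3.0886). ∠HUL = 115.7° gives UL at 70.200° from the x-axis; with |UL| = 29.3, L = (-24.481, 30.656). ∠ULQ = 74.0° gives LQ at -35.800° from the x-axis; with |LQ| = 25.2, Q = (-4.0420, 15.915). ∠LQW = 121.9° gives QW at -93.900° from the x-axis; with |QW| = 23.2, W = (-5.6199, -7.2308). Then |AW| = |W − A| = 9.1579.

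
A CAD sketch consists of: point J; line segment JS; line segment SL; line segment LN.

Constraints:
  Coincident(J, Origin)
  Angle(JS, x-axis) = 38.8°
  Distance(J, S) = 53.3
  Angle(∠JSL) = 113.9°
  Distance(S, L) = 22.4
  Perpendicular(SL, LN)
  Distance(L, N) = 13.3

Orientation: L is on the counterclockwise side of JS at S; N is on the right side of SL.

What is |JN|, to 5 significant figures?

76.047

∠JSL = 113.9°, so SL runs at 38.8° + (180° − 113.9°) = 104.90° from the x-axis; with |SL| = 22.4, L = S + 22.4·(cos 104.90°, sin 104.90°) = (35.779, 55.045). SL is perpendicular to LN; with |LN| = 13.3 on the right of SL, N = L + 13.3·(0.96638, 0.25713) = (48.632, 58.465). Then |JN| = |N − J| = 76.047.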